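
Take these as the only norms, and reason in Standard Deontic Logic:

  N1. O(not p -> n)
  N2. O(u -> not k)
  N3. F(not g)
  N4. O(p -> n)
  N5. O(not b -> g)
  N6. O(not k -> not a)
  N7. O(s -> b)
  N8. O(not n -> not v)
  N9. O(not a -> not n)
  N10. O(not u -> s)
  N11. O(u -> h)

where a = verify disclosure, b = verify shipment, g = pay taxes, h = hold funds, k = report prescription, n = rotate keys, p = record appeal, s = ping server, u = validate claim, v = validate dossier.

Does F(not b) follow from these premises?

Yes

Premises 1 and 4 cover both cases: O(not p -> n) and O(p -> n). Since not p ∨ p is a tautology, O(n) follows.
The contrapositive of premise 9 (O(not a -> not n)) is O(n -> a), and O(n) is already established, so O(a).
The contrapositive of premise 6 (O(not k -> not a)) is O(a -> k), and O(a) is already established, so O(k).
Premise 2, O(u -> not k), contraposes to O(k -> not u); with O(k) we get O(not u).
With premise 10, O(not u -> s), the K-axiom yields O(s).
Premise 7 is O(s -> b); since O(s), deontic closure gives O(b).
Premises 3, 5, 8, 11 do not contribute to this derivation.
So O(b) holds, i.e. F(not b). The claim follows.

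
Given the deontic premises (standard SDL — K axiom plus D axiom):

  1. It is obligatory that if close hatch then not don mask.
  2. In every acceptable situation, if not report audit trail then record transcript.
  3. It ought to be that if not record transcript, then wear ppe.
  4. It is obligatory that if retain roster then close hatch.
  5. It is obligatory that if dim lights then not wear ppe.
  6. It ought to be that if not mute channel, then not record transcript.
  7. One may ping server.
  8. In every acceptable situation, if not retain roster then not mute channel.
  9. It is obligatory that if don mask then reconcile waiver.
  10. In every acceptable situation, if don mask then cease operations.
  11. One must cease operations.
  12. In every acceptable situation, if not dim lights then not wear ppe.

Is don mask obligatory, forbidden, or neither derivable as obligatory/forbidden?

Forbidden

Premises 12 and 5 cover both cases: O(¬dim_lights → ¬wear_ppe) and O(dim_lights → ¬wear_ppe). Since ¬dim_lights ∨ dim_lights is a tautology, O(¬wear_ppe) follows.
Premise 3 is O(¬record_transcript → wear_ppe); contrapositively O(¬wear_ppe → record_transcript). Since O(¬wear_ppe) holds, K gives O(record_transcript).
Premise 6, O(¬mute_channel → ¬record_transcript), contraposes to O(record_transcript → mute_channel); with O(record_transcript) we get O(mute_channel).
Premise 8 is O(¬retain_roster → ¬mute_channel); contrapositively O(mute_channel → retain_roster). Since O(mute_channel) holds, K gives O(retain_roster).
Premise 4 is O(retain_roster → close_hatch); since O(retain_roster), deontic closure gives O(close_hatch).
With premise 1, O(close_hatch → ¬don_mask), the K-axiom yields O(¬don_mask).
Premises 2, 7, 9, 10, 11 do not contribute to this derivation.
Thus O(¬don_mask), which is F(don_mask): don_mask is forbidden.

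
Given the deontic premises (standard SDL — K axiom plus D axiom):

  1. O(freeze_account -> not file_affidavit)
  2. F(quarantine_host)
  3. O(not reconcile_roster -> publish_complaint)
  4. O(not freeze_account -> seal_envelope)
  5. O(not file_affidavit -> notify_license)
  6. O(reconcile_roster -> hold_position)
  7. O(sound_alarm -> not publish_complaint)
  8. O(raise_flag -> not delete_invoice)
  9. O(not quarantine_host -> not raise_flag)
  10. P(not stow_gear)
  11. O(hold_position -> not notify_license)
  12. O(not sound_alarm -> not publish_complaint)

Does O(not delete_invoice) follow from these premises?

No

Premise 8 is O(raise_flag -> not delete_invoice), but O(raise_flag) is not derivable from the premises, so it does not yield O(not delete_invoice).
No other premise forces O(not delete_invoice). An ideal world satisfying every premise can still have not delete_invoice false, so O(not delete_invoice) is not derivable.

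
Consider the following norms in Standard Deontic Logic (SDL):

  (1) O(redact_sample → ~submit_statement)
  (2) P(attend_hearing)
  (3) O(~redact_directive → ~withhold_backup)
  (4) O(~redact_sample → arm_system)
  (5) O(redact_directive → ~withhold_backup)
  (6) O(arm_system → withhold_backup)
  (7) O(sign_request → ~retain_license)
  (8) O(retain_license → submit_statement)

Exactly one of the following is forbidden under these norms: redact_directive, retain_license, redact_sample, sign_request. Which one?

Premises 3 and 5 cover both cases: O(~redact_directive → ~withhold_backup) and O(redact_directive → ~withhold_backup). Since ~redact_directive ∨ redact_directive is a tautology, O(~withhold_backup) follows.
The contrapositive of premise 6 (O(arm_system → withhold_backup)) is O(~withhold_backup → ~arm_system), and O(~withhold_backup) is already established, so O(~arm_system).
Premise 4, O(~redact_sample → arm_system), contraposes to O(~arm_system → redact_sample); with O(~arm_system) we get O(redact_sample).
From O(redact_sample) and premise 1, O(redact_sample → ~submit_statement), we obtain O(~submit_statement).
Premise 8, O(retain_license → submit_statement), contraposes to O(~submit_statement → ~retain_license); with O(~submit_statement) we get O(~retain_license).
So O(~retain_license) holds, i.e. retain_license is forbidden. None of the other listed options is forbidden under the premises.

retain_license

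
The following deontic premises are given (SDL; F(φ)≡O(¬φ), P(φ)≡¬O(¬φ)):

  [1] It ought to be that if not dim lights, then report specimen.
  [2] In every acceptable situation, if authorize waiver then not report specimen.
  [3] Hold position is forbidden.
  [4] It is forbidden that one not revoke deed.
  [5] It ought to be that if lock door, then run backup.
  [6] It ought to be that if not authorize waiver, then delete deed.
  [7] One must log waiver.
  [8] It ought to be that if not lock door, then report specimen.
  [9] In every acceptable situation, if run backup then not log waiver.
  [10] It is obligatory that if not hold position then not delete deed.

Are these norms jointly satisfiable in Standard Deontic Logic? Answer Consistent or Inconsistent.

From premise 7 we have O(log_waiver).
Premise 9 is O(run_backup → ¬log_waiver); contrapositively O(log_waiver → ¬run_backup). Since O(log_waiver) holds, K gives O(¬run_backup).
The contrapositive of premise 5 (O(lock_door → run_backup)) is O(¬run_backup → ¬lock_door), and O(¬run_backup) is already established, so O(¬lock_door).
Applying K to premise 8 (O(¬lock_door → report_specimen)) and O(¬lock_door) yields O(report_specimen).
Premise 2, O(authorize_waiver → ¬report_specimen), contraposes to O(report_specimen → ¬authorize_waiver); with O(report_specimen) we get O(¬authorize_waiver).
Applying K to premise 6 (O(¬authorize_waiver → delete_deed)) and O(¬authorize_waiver) yields O(delete_deed).
Premise 10, O(¬hold_position → ¬delete_deed), contraposes to O(delete_deed → hold_position); with O(delete_deed) we get O(hold_position).
However, F(hold_position) at premise 3 amounts to O(¬hold_position).
We now have both O(hold_position) and O(¬hold_position) — hold_position is simultaneously obligatory and forbidden, violating the D-axiom.

Inconsistent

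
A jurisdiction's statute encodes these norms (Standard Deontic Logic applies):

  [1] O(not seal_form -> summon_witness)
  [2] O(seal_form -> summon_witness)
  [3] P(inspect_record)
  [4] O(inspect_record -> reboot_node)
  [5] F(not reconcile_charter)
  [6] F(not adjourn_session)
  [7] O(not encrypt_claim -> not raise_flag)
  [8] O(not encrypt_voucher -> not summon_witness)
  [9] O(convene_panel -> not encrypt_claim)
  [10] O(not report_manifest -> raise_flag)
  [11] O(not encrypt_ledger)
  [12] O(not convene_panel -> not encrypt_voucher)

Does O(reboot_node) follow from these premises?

No

Premise 4 is O(inspect_record -> reboot_node), but O(inspect_record) is not derivable from the premises (the permission P(inspect_record) asserts only not O(not inspect_record), not O(inspect_record)), so it does not yield O(reboot_node).
No other premise forces O(reboot_node). An ideal world satisfying every premise can still have reboot_node false, so O(reboot_node) is not derivable.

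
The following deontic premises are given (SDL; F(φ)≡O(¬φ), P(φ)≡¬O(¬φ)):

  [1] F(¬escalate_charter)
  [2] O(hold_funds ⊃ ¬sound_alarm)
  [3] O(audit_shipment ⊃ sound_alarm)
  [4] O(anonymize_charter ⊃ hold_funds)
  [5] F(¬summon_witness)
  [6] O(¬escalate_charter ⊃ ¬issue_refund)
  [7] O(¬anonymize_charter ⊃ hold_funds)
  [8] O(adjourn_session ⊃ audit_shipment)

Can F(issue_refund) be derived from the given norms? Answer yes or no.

No

Premise 6 is O(¬escalate_charter ⊃ ¬issue_refund), but O(¬escalate_charter) is not derivable from the premises, so it does not yield O(¬issue_refund).
No other premise forces O(¬issue_refund). An ideal world satisfying every premise can still have issue_refund true, so F(issue_refund) is not derivable.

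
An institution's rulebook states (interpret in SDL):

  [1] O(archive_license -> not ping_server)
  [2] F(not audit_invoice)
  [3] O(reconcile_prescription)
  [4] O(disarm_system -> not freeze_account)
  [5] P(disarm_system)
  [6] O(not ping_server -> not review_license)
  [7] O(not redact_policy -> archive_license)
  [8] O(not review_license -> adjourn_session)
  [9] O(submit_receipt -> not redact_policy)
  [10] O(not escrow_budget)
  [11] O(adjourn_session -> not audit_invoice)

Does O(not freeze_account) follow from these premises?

Premise 4 is O(disarm_system -> not freeze_account), but O(disarm_system) is not derivable from the premises (the permission P(disarm_system) asserts only not O(not disarm_system), not O(disarm_system)), so it does not yield O(not freeze_account).
No other premise forces O(not freeze_account). An ideal world satisfying every premise can still have not freeze_account false, so O(not freeze_account) is not derivable.

No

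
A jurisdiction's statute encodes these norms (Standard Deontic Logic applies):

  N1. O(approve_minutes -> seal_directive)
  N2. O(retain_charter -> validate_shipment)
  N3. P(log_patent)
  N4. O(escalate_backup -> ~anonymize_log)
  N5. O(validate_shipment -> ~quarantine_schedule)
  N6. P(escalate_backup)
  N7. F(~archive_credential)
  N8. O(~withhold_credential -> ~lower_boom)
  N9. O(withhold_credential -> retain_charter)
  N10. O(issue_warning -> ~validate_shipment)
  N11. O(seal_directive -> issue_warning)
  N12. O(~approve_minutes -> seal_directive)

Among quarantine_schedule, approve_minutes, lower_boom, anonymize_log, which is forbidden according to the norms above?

By case analysis on ~approve_minutes: premise 12 gives O(~approve_minutes -> seal_directive) and premise 1 gives O(approve_minutes -> seal_directive), so O(seal_directive) either way.
Premise 11 is O(seal_directive -> issue_warning); since O(seal_directive), deontic closure gives O(issue_warning).
With premise 10, O(issue_warning -> ~validate_shipment), the K-axiom yields O(~validate_shipment).
Premise 2, O(retain_charter -> validate_shipment), contraposes to O(~validate_shipment -> ~retain_charter); with O(~validate_shipment) we get O(~retain_charter).
Premise 9 is O(withhold_credential -> retain_charter); contrapositively O(~retain_charter -> ~withhold_credential). Since O(~retain_charter) holds, K gives O(~withhold_credential).
Applying K to premise 8 (O(~withhold_credential -> ~lower_boom)) and O(~withhold_credential) yields O(~lower_boom).
So O(~lower_boom) holds, i.e. lower_boom is forbidden. None of the other listed options is forbidden under the premises.

lower_boom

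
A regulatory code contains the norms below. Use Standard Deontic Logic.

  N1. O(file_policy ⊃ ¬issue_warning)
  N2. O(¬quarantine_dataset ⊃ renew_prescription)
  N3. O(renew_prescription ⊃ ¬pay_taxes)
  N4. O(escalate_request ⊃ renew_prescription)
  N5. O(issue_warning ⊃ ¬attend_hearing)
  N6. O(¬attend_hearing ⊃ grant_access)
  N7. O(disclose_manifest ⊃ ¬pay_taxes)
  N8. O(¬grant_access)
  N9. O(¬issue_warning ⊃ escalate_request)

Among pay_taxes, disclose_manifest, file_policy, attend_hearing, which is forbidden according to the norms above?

Premise 8 gives O(¬grant_access).
Premise 6, O(¬attend_hearing ⊃ grant_access), contraposes to O(¬grant_access ⊃ attend_hearing); with O(¬grant_access) we get O(attend_hearing).
The contrapositive of premise 5 (O(issue_warning ⊃ ¬attend_hearing)) is O(attend_hearing ⊃ ¬issue_warning), and O(attend_hearing) is already established, so O(¬issue_warning).
Premise 9 is O(¬issue_warning ⊃ escalate_request); since O(¬issue_warning), deontic closure gives O(escalate_request).
With premise 4, O(escalate_request ⊃ renew_prescription), the K-axiom yields O(renew_prescription).
With premise 3, O(renew_prescription ⊃ ¬pay_taxes), the K-axiom yields O(¬pay_taxes).
So O(¬pay_taxes) holds, i.e. pay_taxes is forbidden. None of the other listed options is forbidden under the premises.

pay_taxes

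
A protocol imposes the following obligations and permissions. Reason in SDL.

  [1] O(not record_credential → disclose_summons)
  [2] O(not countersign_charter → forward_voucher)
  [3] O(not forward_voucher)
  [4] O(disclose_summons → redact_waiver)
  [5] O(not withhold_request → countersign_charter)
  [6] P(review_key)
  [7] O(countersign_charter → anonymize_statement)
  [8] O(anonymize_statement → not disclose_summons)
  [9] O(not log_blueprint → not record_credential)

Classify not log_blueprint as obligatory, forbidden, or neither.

Forbidden

Premise 3 gives O(not forward_voucher).
The contrapositive of premise 2 (O(not countersign_charter → forward_voucher)) is O(not forward_voucher → countersign_charter), and O(not forward_voucher) is already established, so O(countersign_charter).
With premise 7, O(countersign_charter → anonymize_statement), the K-axiom yields O(anonymize_statement).
From O(anonymize_statement) and premise 8, O(anonymize_statement → not disclose_summons), we obtain O(not disclose_summons).
Premise 1, O(not record_credential → disclose_summons), contraposes to O(not disclose_summons → record_credential); with O(not disclose_summons) we get O(record_credential).
The contrapositive of premise 9 (O(not log_blueprint → not record_credential)) is O(record_credential → log_blueprint), and O(record_credential) is already established, so O(log_blueprint).
Premises 4, 5, 6 do not contribute to this derivation.
Thus O(log_blueprint), which is F(not log_blueprint): not log_blueprint is forbidden.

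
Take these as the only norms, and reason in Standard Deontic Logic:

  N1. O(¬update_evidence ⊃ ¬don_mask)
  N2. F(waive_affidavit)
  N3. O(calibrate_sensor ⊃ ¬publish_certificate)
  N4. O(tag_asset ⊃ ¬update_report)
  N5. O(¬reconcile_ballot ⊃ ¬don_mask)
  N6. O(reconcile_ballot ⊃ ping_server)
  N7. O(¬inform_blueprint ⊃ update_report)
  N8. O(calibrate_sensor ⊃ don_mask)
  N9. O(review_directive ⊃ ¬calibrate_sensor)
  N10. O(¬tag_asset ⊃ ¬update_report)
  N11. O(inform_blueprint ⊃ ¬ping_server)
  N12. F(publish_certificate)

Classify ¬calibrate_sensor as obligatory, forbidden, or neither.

Premises 4 and 10 cover both cases: O(tag_asset ⊃ ¬update_report) and O(¬tag_asset ⊃ ¬update_report). Since tag_asset ∨ ¬tag_asset is a tautology, O(¬update_report) follows.
Premise 7, O(¬inform_blueprint ⊃ update_report), contraposes to O(¬update_report ⊃ inform_blueprint); with O(¬update_report) we get O(inform_blueprint).
Premise 11 is O(inform_blueprint ⊃ ¬ping_server); since O(inform_blueprint), deontic closure gives O(¬ping_server).
The contrapositive of premise 6 (O(reconcile_ballot ⊃ ping_server)) is O(¬ping_server ⊃ ¬reconcile_ballot), and O(¬ping_server) is already established, so O(¬reconcile_ballot).
Premise 5 is O(¬reconcile_ballot ⊃ ¬don_mask); since O(¬reconcile_ballot), deontic closure gives O(¬don_mask).
Premise 8 is O(calibrate_sensor ⊃ don_mask); contrapositively O(¬don_mask ⊃ ¬calibrate_sensor). Since O(¬don_mask) holds, K gives O(¬calibrate_sensor).
Premises 1, 2, 3, 9, 12 do not contribute to this derivation.
Hence ¬calibrate_sensor is obligatory.

Obligatory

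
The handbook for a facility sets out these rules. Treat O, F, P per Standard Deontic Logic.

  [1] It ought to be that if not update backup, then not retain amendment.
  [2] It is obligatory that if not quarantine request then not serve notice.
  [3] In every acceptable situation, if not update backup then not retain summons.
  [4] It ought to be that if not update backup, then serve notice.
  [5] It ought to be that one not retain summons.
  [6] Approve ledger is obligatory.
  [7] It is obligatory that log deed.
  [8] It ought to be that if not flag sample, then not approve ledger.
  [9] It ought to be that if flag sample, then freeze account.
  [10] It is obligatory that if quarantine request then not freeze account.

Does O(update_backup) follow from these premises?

Yes

Premise 6 gives O(approve_ledger).
Premise 8 is O(¬flag_sample → ¬approve_ledger); contrapositively O(approve_ledger → flag_sample). Since O(approve_ledger) holds, K gives O(flag_sample).
From O(flag_sample) and premise 9, O(flag_sample → freeze_account), we obtain O(freeze_account).
Premise 10 is O(quarantine_request → ¬freeze_account); contrapositively O(freeze_account → ¬quarantine_request). Since O(freeze_account) holds, K gives O(¬quarantine_request).
From O(¬quarantine_request) and premise 2, O(¬quarantine_request → ¬serve_notice), we obtain O(¬serve_notice).
The contrapositive of premise 4 (O(¬update_backup → serve_notice)) is O(¬serve_notice → update_backup), and O(¬serve_notice) is already established, so O(update_backup).
Premises 1, 3, 5, 7 do not contribute to this derivation.
So O(update_backup) follows.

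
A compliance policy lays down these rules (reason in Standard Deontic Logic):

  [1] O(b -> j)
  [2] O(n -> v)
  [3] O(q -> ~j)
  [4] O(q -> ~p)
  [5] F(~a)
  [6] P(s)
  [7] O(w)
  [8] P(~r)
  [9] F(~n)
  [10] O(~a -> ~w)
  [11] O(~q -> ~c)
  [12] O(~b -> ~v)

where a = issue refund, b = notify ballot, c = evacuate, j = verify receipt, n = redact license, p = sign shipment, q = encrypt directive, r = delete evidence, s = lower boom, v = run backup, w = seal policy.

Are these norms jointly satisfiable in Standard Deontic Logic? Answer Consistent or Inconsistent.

Premise 10 is O(~a -> ~w), but O(~a) is not derivable from the premises, so it does not yield O(~w).
So O(~w) is not derivable, and the apparent clash with O(w) does not arise.
A world satisfying every obligation exists (e.g. a=true, b=true, c=false, j=true, n=true, p=false, q=false, r=false, s=false, v=true, w=true); no atom is both obligatory and forbidden, so the set is consistent.

Consistent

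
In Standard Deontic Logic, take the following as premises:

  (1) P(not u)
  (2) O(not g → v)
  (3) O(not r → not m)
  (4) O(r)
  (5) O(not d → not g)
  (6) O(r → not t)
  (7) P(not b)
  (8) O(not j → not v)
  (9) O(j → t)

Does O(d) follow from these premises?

Yes

From premise 4 we have O(r).
Applying K to premise 6 (O(r → not t)) and O(r) yields O(not t).
Premise 9, O(j → t), contraposes to O(not t → not j); with O(not t) we get O(not j).
From O(not j) and premise 8, O(not j → not v), we obtain O(not v).
Premise 2, O(not g → v), contraposes to O(not v → g); with O(not v) we get O(g).
Premise 5 is O(not d → not g); contrapositively O(g → d). Since O(g) holds, K gives O(d).
Premises 1, 3, 7 do not contribute to this derivation.
So O(d) follows.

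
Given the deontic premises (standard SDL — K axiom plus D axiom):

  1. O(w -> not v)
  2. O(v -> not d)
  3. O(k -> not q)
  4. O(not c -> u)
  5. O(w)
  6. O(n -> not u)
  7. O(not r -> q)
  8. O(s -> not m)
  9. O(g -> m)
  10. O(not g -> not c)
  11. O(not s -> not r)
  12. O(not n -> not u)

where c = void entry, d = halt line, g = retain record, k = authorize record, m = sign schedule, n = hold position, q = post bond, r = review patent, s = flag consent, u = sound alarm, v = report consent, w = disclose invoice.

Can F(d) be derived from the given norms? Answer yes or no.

No

Premise 2 is O(v -> not d), but O(v) is not derivable from the premises, so it does not yield O(not d).
No other premise forces O(not d). An ideal world satisfying every premise can still have d true, so F(d) is not derivable.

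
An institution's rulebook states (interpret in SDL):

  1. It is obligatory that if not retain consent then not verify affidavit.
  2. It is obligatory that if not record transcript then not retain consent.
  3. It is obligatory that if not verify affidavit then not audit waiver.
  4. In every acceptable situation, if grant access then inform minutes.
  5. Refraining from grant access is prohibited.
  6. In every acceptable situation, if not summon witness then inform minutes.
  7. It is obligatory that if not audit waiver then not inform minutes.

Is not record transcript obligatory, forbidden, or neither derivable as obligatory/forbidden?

Forbidden

Premise 5, F(¬grant_access), is equivalent to O(grant_access).
Premise 4 is O(grant_access → inform_minutes); since O(grant_access), deontic closure gives O(inform_minutes).
Premise 7 is O(¬audit_waiver → ¬inform_minutes); contrapositively O(inform_minutes → audit_waiver). Since O(inform_minutes) holds, K gives O(audit_waiver).
Premise 3 is O(¬verify_affidavit → ¬audit_waiver); contrapositively O(audit_waiver → verify_affidavit). Since O(audit_waiver) holds, K gives O(verify_affidavit).
Premise 1, O(¬retain_consent → ¬verify_affidavit), contraposes to O(verify_affidavit → retain_consent); with O(verify_affidavit) we get O(retain_consent).
Premise 2, O(¬record_transcript → ¬retain_consent), contraposes to O(retain_consent → record_transcript); with O(retain_consent) we get O(record_transcript).
Premise 6 does not contribute to this derivation.
Thus O(record_transcript), which is F(¬record_transcript): ¬record_transcript is forbidden.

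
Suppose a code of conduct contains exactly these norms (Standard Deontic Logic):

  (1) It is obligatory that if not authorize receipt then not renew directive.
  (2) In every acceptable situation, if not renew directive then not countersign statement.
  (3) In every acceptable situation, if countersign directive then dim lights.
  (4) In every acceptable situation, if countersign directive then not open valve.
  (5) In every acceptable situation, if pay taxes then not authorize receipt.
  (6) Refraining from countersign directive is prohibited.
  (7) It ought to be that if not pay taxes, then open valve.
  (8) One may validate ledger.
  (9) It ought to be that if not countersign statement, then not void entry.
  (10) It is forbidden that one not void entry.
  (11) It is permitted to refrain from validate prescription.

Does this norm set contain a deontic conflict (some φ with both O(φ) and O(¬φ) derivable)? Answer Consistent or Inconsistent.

Inconsistent

Premise 10, F(¬void_entry), is equivalent to O(void_entry).
Premise 9, O(¬countersign_statement → ¬void_entry), contraposes to O(void_entry → countersign_statement); with O(void_entry) we get O(countersign_statement).
The contrapositive of premise 2 (O(¬renew_directive → ¬countersign_statement)) is O(countersign_statement → renew_directive), and O(countersign_statement) is already established, so O(renew_directive).
The contrapositive of premise 1 (O(¬authorize_receipt → ¬renew_directive)) is O(renew_directive → authorize_receipt), and O(renew_directive) is already established, so O(authorize_receipt).
The contrapositive of premise 5 (O(pay_taxes → ¬authorize_receipt)) is O(authorize_receipt → ¬pay_taxes), and O(authorize_receipt) is already established, so O(¬pay_taxes).
Premise 7 is O(¬pay_taxes → open_valve); since O(¬pay_taxes), deontic closure gives O(open_valve).
Premise 4, O(countersign_directive → ¬open_valve), contraposes to O(open_valve → ¬countersign_directive); with O(open_valve) we get O(¬countersign_directive).
However, F(¬countersign_directive) at premise 6 amounts to O(countersign_directive).
We now have both O(¬countersign_directive) and O(countersign_directive) — countersign_directive is simultaneously obligatory and forbidden, violating the D-axiom.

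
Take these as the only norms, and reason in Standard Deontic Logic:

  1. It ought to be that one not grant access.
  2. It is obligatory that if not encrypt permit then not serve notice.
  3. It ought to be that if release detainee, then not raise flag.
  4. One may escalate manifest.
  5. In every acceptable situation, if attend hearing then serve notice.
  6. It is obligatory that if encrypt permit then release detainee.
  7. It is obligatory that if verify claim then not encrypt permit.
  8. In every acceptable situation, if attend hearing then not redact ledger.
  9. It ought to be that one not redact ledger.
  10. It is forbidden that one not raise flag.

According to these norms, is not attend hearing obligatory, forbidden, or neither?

Obligatory

Premise 10 is F(¬raise_flag), i.e. O(raise_flag).
Premise 3, O(release_detainee → ¬raise_flag), contraposes to O(raise_flag → ¬release_detainee); with O(raise_flag) we get O(¬release_detainee).
Premise 6 is O(encrypt_permit → release_detainee); contrapositively O(¬release_detainee → ¬encrypt_permit). Since O(¬release_detainee) holds, K gives O(¬encrypt_permit).
From O(¬encrypt_permit) and premise 2, O(¬encrypt_permit → ¬serve_notice), we obtain O(¬serve_notice).
Premise 5, O(attend_hearing → serve_notice), contraposes to O(¬serve_notice → ¬attend_hearing); with O(¬serve_notice) we get O(¬attend_hearing).
Premises 1, 4, 7, 8, 9 do not contribute to this derivation.
Hence ¬attend_hearing is obligatory.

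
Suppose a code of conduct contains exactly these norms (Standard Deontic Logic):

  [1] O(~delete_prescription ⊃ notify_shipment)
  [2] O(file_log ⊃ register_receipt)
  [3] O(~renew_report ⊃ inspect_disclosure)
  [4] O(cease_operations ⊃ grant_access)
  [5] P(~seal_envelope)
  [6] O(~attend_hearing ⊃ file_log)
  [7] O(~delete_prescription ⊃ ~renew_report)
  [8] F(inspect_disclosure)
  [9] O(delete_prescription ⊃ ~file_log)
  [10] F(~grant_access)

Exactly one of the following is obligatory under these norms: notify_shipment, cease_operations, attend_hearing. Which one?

attend_hearing

F(inspect_disclosure) at premise 8 means O(~inspect_disclosure).
The contrapositive of premise 3 (O(~renew_report ⊃ inspect_disclosure)) is O(~inspect_disclosure ⊃ renew_report), and O(~inspect_disclosure) is already established, so O(renew_report).
Premise 7, O(~delete_prescription ⊃ ~renew_report), contraposes to O(renew_report ⊃ delete_prescription); with O(renew_report) we get O(delete_prescription).
Applying K to premise 9 (O(delete_prescription ⊃ ~file_log)) and O(delete_prescription) yields O(~file_log).
Premise 6, O(~attend_hearing ⊃ file_log), contraposes to O(~file_log ⊃ attend_hearing); with O(~file_log) we get O(attend_hearing).
So O(attend_hearing) holds — attend_hearing is obligatory. None of the other listed options is made obligatory by any chain of premises.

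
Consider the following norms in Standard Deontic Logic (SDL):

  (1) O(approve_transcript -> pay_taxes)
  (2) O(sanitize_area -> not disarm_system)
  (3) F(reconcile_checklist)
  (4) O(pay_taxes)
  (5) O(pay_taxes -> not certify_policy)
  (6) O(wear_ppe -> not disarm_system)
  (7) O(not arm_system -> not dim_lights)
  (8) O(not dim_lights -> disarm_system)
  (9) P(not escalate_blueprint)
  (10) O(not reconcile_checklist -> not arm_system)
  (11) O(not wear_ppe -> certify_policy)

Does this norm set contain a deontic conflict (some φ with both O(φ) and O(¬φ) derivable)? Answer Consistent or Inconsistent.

Inconsistent

Premise 4 states O(pay_taxes) outright.
Applying K to premise 5 (O(pay_taxes -> not certify_policy)) and O(pay_taxes) yields O(not certify_policy).
Premise 11, O(not wear_ppe -> certify_policy), contraposes to O(not certify_policy -> wear_ppe); with O(not certify_policy) we get O(wear_ppe).
From O(wear_ppe) and premise 6, O(wear_ppe -> not disarm_system), we obtain O(not disarm_system).
Premise 8, O(not dim_lights -> disarm_system), contraposes to O(not disarm_system -> dim_lights); with O(not disarm_system) we get O(dim_lights).
The contrapositive of premise 7 (O(not arm_system -> not dim_lights)) is O(dim_lights -> arm_system), and O(dim_lights) is already established, so O(arm_system).
Premise 10, O(not reconcile_checklist -> not arm_system), contraposes to O(arm_system -> reconcile_checklist); with O(arm_system) we get O(reconcile_checklist).
However, F(reconcile_checklist) at premise 3 amounts to O(not reconcile_checklist).
We now have both O(reconcile_checklist) and O(not reconcile_checklist) — reconcile_checklist is simultaneously obligatory and forbidden, violating the D-axiom.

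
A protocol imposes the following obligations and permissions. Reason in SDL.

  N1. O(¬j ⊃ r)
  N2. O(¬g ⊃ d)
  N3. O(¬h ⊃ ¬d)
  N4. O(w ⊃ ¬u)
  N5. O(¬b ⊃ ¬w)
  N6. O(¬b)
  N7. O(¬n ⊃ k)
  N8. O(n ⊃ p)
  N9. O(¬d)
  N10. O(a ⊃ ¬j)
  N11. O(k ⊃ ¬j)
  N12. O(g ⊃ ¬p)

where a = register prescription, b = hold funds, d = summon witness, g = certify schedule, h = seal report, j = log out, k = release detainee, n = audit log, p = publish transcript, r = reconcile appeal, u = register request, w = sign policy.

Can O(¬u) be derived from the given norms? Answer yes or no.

No

Premise 4 is O(w ⊃ ¬u), but O(w) is not derivable from the premises, so it does not yield O(¬u).
No other premise forces O(¬u). An ideal world satisfying every premise can still have ¬u false, so O(¬u) is not derivable.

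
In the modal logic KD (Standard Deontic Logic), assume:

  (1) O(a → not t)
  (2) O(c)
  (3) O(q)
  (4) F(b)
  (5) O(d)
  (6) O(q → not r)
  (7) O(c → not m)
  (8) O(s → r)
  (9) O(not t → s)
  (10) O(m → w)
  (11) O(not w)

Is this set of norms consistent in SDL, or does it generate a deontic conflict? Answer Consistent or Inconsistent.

Consistent

Premise 10 is O(m → w), but O(m) is not derivable from the premises, so it does not yield O(w).
So O(w) is not derivable, and the apparent clash with O(not w) does not arise.
A world satisfying every obligation exists (e.g. a=false, b=false, c=true, d=true, m=false, q=true, r=false, s=false, t=true, w=false); no atom is both obligatory and forbidden, so the set is consistent.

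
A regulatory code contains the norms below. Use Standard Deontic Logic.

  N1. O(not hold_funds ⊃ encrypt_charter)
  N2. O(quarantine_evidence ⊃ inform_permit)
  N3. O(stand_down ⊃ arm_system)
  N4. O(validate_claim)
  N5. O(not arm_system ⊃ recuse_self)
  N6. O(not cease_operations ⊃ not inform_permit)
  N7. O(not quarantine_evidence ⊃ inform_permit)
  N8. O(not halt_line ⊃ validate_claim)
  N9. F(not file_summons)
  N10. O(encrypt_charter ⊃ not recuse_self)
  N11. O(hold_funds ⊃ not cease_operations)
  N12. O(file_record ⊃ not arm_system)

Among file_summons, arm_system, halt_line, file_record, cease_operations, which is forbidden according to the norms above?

Premises 7 and 2 cover both cases: O(not quarantine_evidence ⊃ inform_permit) and O(quarantine_evidence ⊃ inform_permit). Since not quarantine_evidence ∨ quarantine_evidence is a tautology, O(inform_permit) follows.
The contrapositive of premise 6 (O(not cease_operations ⊃ not inform_permit)) is O(inform_permit ⊃ cease_operations), and O(inform_permit) is already established, so O(cease_operations).
The contrapositive of premise 11 (O(hold_funds ⊃ not cease_operations)) is O(cease_operations ⊃ not hold_funds), and O(cease_operations) is already established, so O(not hold_funds).
Premise 1 is O(not hold_funds ⊃ encrypt_charter); since O(not hold_funds), deontic closure gives O(encrypt_charter).
Applying K to premise 10 (O(encrypt_charter ⊃ not recuse_self)) and O(encrypt_charter) yields O(not recuse_self).
Premise 5, O(not arm_system ⊃ recuse_self), contraposes to O(not recuse_self ⊃ arm_system); with O(not recuse_self) we get O(arm_system).
Premise 12, O(file_record ⊃ not arm_system), contraposes to O(arm_system ⊃ not file_record); with O(arm_system) we get O(not file_record).
So O(not file_record) holds, i.e. file_record is forbidden. None of the other listed options is forbidden under the premises.

file_record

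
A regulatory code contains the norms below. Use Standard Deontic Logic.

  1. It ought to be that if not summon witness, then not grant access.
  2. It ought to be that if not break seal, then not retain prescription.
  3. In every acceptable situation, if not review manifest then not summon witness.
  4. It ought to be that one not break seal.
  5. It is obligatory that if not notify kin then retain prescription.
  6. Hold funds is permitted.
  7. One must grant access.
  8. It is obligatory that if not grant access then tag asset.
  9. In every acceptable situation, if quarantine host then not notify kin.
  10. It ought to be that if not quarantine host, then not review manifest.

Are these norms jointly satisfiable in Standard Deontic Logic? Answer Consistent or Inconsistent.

Premise 7 gives O(grant_access).
Premise 1 is O(¬summon_witness → ¬grant_access); contrapositively O(grant_access → summon_witness). Since O(grant_access) holds, K gives O(summon_witness).
Premise 3, O(¬review_manifest → ¬summon_witness), contraposes to O(summon_witness → review_manifest); with O(summon_witness) we get O(review_manifest).
Premise 10 is O(¬quarantine_host → ¬review_manifest); contrapositively O(review_manifest → quarantine_host). Since O(review_manifest) holds, K gives O(quarantine_host).
Premise 9 is O(quarantine_host → ¬notify_kin); since O(quarantine_host), deontic closure gives O(¬notify_kin).
With premise 5, O(¬notify_kin → retain_prescription), the K-axiom yields O(retain_prescription).
The contrapositive of premise 2 (O(¬break_seal → ¬retain_prescription)) is O(retain_prescription → break_seal), and O(retain_prescription) is already established, so O(break_seal).
But premise 4 directly asserts O(¬break_seal).
We now have both O(break_seal) and O(¬break_seal) — break_seal is simultaneously obligatory and forbidden, violating the D-axiom.

Inconsistent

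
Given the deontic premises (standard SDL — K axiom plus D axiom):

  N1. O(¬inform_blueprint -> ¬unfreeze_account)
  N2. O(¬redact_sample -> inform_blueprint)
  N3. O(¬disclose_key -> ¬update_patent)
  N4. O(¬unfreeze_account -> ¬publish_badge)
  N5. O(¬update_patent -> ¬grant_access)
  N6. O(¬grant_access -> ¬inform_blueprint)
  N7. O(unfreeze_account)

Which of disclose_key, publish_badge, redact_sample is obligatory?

Premise 7 gives O(unfreeze_account).
The contrapositive of premise 1 (O(¬inform_blueprint -> ¬unfreeze_account)) is O(unfreeze_account -> inform_blueprint), and O(unfreeze_account) is already established, so O(inform_blueprint).
The contrapositive of premise 6 (O(¬grant_access -> ¬inform_blueprint)) is O(inform_blueprint -> grant_access), and O(inform_blueprint) is already established, so O(grant_access).
Premise 5, O(¬update_patent -> ¬grant_access), contraposes to O(grant_access -> update_patent); with O(grant_access) we get O(update_patent).
The contrapositive of premise 3 (O(¬disclose_key -> ¬update_patent)) is O(update_patent -> disclose_key), and O(update_patent) is already established, so O(disclose_key).
So O(disclose_key) holds — disclose_key is obligatory. None of the other listed options is made obligatory by any chain of premises.

disclose_key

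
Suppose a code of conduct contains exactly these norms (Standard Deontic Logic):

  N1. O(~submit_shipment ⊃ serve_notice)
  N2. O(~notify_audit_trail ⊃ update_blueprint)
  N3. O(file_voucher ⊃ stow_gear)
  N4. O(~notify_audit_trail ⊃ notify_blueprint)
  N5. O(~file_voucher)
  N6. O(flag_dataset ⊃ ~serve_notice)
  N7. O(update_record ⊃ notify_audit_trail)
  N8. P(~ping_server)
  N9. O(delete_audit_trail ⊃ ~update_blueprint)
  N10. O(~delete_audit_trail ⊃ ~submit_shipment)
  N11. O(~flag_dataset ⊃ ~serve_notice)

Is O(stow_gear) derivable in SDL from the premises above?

No

Premise 3 is O(file_voucher ⊃ stow_gear), but O(file_voucher) is not derivable from the premises, so it does not yield O(stow_gear).
No other premise forces O(stow_gear). An ideal world satisfying every premise can still have stow_gear false, so O(stow_gear) is not derivable.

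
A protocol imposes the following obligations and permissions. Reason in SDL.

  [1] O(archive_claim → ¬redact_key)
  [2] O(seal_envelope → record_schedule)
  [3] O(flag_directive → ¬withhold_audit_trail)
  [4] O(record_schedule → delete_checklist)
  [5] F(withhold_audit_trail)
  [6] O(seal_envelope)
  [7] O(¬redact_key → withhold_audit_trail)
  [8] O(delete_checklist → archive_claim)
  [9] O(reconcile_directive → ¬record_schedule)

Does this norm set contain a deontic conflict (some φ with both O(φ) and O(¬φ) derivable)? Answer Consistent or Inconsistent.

Inconsistent

Premise 5, F(withhold_audit_trail), is equivalent to O(¬withhold_audit_trail).
Premise 7 is O(¬redact_key → withhold_audit_trail); contrapositively O(¬withhold_audit_trail → redact_key). Since O(¬withhold_audit_trail) holds, K gives O(redact_key).
Premise 1 is O(archive_claim → ¬redact_key); contrapositively O(redact_key → ¬archive_claim). Since O(redact_key) holds, K gives O(¬archive_claim).
Premise 8, O(delete_checklist → archive_claim), contraposes to O(¬archive_claim → ¬delete_checklist); with O(¬archive_claim) we get O(¬delete_checklist).
Premise 4, O(record_schedule → delete_checklist), contraposes to O(¬delete_checklist → ¬record_schedule); with O(¬delete_checklist) we get O(¬record_schedule).
The contrapositive of premise 2 (O(seal_envelope → record_schedule)) is O(¬record_schedule → ¬seal_envelope), and O(¬record_schedule) is already established, so O(¬seal_envelope).
However, premise 6 gives O(seal_envelope).
We now have both O(¬seal_envelope) and O(seal_envelope) — seal_envelope is simultaneously obligatory and forbidden, violating the D-axiom.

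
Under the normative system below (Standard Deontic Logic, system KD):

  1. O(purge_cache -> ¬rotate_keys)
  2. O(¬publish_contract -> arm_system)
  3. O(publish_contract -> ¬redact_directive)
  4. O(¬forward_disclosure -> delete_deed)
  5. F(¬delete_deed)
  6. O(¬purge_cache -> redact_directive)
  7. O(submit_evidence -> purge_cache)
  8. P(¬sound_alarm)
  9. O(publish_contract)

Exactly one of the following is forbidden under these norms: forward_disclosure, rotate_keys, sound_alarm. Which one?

rotate_keys

Premise 9 gives O(publish_contract).
From O(publish_contract) and premise 3, O(publish_contract -> ¬redact_directive), we obtain O(¬redact_directive).
Premise 6 is O(¬purge_cache -> redact_directive); contrapositively O(¬redact_directive -> purge_cache). Since O(¬redact_directive) holds, K gives O(purge_cache).
Premise 1 is O(purge_cache -> ¬rotate_keys); since O(purge_cache), deontic closure gives O(¬rotate_keys).
So O(¬rotate_keys) holds, i.e. rotate_keys is forbidden. None of the other listed options is forbidden under the premises.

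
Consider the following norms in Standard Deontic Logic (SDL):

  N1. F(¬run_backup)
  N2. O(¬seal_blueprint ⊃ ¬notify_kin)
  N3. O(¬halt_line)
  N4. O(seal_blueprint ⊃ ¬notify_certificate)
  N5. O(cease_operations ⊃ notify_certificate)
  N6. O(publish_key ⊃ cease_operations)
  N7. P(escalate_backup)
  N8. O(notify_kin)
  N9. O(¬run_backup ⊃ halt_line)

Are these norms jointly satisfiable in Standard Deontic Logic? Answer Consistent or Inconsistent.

Premise 9 is O(¬run_backup ⊃ halt_line), but O(¬run_backup) is not derivable from the premises, so it does not yield O(halt_line).
So O(halt_line) is not derivable, and the apparent clash with O(¬halt_line) does not arise.
A world satisfying every obligation exists (e.g. cease_operations=false, escalate_backup=false, halt_line=false, notify_certificate=false, notify_kin=true, publish_key=false, run_backup=true, seal_blueprint=true); no atom is both obligatory and forbidden, so the set is consistent.

Consistent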